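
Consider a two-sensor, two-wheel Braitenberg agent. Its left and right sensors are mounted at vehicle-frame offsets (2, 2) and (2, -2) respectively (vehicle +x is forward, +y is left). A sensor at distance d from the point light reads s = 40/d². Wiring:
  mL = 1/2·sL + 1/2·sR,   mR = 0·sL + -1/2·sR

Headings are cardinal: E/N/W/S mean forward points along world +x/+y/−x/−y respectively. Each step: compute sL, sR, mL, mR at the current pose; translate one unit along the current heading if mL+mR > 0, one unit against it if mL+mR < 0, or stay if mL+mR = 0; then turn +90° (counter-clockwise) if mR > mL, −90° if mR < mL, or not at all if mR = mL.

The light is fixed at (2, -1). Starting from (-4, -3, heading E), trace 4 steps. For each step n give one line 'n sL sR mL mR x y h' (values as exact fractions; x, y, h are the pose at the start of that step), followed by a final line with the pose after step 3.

n=0: pose=(-4,-3,E); sL=5/2, sR=5/4; mL=15/8, mR=-5/8; mL+mR=5/4 → advance +1; mR−mL=-5/2 → turn -1·90°
n=1: pose=(-3,-3,S); sL=8/5, sR=8/13; mL=72/65, mR=-4/13; mL+mR=4/5 → advance +1; mR−mL=-92/65 → turn -1·90°
n=2: pose=(-3,-4,W); sL=20/37, sR=4/5; mL=124/185, mR=-2/5; mL+mR=10/37 → advance +1; mR−mL=-198/185 → turn -1·90°
n=3: pose=(-4,-4,N); sL=8/13, sR=40/17; mL=328/221, mR=-20/17; mL+mR=4/13 → advance +1; mR−mL=-588/221 → turn -1·90°

0 5/2 5/4 15/8 -5/8 -4 -3 E
1 8/5 8/13 72/65 -4/13 -3 -3 S
2 20/37 4/5 124/185 -2/5 -3 -4 W
3 8/13 40/17 328/221 -20/17 -4 -4 N
final -4 -3 E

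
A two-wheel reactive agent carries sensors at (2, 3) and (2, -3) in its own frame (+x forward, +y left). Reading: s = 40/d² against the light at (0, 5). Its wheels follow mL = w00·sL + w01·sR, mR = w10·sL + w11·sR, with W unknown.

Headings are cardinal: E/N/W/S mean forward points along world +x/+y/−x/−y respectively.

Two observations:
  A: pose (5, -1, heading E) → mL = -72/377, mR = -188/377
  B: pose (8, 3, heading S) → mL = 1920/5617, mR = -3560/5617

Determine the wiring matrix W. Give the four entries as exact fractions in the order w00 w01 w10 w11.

obs A: pose=(5,-1,E) → sL=20/29, sR=4/13, mL=-72/377, mR=-188/377
obs B: pose=(8,3,S) → sL=40/137, sR=40/41, mL=1920/5617, mR=-3560/5617
sensor matrix S = [[20/29, 4/13], [40/137, 40/41]]; det S = 1234560/2117609
solve [mL_A; mL_B] = S·[w00; w01] and [mR_A; mR_B] = S·[w10; w11]:
  w00 = -1/2, w01 = 1/2, w10 = -1/2, w11 = -1/2

-1/2 1/2 -1/2 -1/2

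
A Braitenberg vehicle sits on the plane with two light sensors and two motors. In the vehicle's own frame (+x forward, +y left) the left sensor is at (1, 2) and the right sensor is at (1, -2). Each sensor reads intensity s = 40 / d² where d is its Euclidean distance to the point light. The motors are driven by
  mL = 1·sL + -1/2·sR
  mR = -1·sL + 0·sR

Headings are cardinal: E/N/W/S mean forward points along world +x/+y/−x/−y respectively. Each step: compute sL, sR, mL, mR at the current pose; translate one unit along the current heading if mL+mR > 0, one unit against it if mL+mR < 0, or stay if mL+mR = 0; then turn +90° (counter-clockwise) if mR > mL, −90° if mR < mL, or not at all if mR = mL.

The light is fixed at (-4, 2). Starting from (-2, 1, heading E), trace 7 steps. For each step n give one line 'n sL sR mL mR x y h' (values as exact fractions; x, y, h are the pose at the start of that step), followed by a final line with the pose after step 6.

0 4 20/9 26/9 -4 -2 1 E
1 40/13 8 -12/13 -40/13 -3 1 S
2 10 10 5 -10 -3 2 W
3 40 40/17 660/17 -40 -2 2 N
4 4 20/9 26/9 -4 -2 1 E
5 40/13 8 -12/13 -40/13 -3 1 S
6 10 10 5 -10 -3 2 W
final -2 2 N

n=0: pose=(-2,1,E); sL=4, sR=20/9; mL=26/9, mR=-4; mL+mR=-10/9 → advance -1; mR−mL=-62/9 → turn -1·90°
n=1: pose=(-3,1,S); sL=40/13, sR=8; mL=-12/13, mR=-40/13; mL+mR=-4 → advance -1; mR−mL=-28/13 → turn -1·90°
n=2: pose=(-3,2,W); sL=10, sR=10; mL=5, mR=-10; mL+mR=-5 → advance -1; mR−mL=-15 → turn -1·90°
n=3: pose=(-2,2,N); sL=40, sR=40/17; mL=660/17, mR=-40; mL+mR=-20/17 → advance -1; mR−mL=-1340/17 → turn -1·90°
n=4: pose=(-2,1,E); sL=4, sR=20/9; mL=26/9, mR=-4; mL+mR=-10/9 → advance -1; mR−mL=-62/9 → turn -1·90°
n=5: pose=(-3,1,S); sL=40/13, sR=8; mL=-12/13, mR=-40/13; mL+mR=-4 → advance -1; mR−mL=-28/13 → turn -1·90°
n=6: pose=(-3,2,W); sL=10, sR=10; mL=5, mR=-10; mL+mR=-5 → advance -1; mR−mL=-15 → turn -1·90°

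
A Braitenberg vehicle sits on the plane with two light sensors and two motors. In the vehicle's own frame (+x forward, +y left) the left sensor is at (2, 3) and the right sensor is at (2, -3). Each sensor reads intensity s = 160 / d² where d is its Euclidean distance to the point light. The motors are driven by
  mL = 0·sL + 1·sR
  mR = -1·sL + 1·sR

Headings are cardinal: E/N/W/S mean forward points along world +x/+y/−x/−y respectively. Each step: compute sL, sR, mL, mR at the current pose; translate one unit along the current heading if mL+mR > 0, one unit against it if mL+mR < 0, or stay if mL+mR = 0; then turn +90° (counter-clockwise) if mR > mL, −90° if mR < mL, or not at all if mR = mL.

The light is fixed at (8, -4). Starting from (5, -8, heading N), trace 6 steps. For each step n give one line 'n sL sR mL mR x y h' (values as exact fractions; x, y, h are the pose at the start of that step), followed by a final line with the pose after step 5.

n=0: pose=(5,-8,N); sL=4, sR=40; mL=40, mR=36; mL+mR=76 → advance +1; mR−mL=-4 → turn -1·90°
n=1: pose=(5,-7,E); sL=160, sR=160/37; mL=160/37, mR=-5760/37; mL+mR=-5600/37 → advance -1; mR−mL=-160 → turn -1·90°
n=2: pose=(4,-7,S); sL=80/13, sR=80/37; mL=80/37, mR=-1920/481; mL+mR=-880/481 → advance -1; mR−mL=-80/13 → turn -1·90°
n=3: pose=(4,-6,W); sL=160/61, sR=160/37; mL=160/37, mR=3840/2257; mL+mR=13600/2257 → advance +1; mR−mL=-160/61 → turn -1·90°
n=4: pose=(3,-6,N); sL=5/2, sR=40; mL=40, mR=75/2; mL+mR=155/2 → advance +1; mR−mL=-5/2 → turn -1·90°
n=5: pose=(3,-5,E); sL=160/13, sR=32/5; mL=32/5, mR=-384/65; mL+mR=32/65 → advance +1; mR−mL=-160/13 → turn -1·90°

0 4 40 40 36 5 -8 N
1 160 160/37 160/37 -5760/37 5 -7 E
2 80/13 80/37 80/37 -1920/481 4 -7 S
3 160/61 160/37 160/37 3840/2257 4 -6 W
4 5/2 40 40 75/2 3 -6 N
5 160/13 32/5 32/5 -384/65 3 -5 E
final 4 -5 S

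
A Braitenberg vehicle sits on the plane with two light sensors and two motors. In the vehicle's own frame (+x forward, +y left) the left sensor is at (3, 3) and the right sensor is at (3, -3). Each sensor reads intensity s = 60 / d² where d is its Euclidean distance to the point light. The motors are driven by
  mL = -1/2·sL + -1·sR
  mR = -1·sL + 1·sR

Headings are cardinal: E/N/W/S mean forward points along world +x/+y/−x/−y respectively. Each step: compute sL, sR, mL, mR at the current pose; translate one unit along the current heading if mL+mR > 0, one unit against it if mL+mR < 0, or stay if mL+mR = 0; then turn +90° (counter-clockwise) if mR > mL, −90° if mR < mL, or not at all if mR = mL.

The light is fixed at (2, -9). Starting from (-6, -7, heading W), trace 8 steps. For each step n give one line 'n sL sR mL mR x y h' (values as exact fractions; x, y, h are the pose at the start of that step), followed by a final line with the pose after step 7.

0 30/61 30/73 -2925/4453 -360/4453 -6 -7 W
1 60/17 60/101 -4050/1717 -5040/1717 -5 -7 S
2 3/5 15/34 -63/85 -27/170 -5 -6 W
3 20/3 20/27 -110/27 -160/27 -4 -6 S
4 30/41 6/13 -441/533 -144/533 -4 -5 W
5 12 12/13 -90/13 -144/13 -3 -5 S
6 15/17 15/32 -495/544 -225/544 -3 -4 W
7 12 60/53 -378/53 -576/53 -2 -4 S
final -2 -3 W

n=0: pose=(-6,-7,W); sL=30/61, sR=30/73; mL=-2925/4453, mR=-360/4453; mL+mR=-45/61 → advance -1; mR−mL=2565/4453 → turn +1·90°
n=1: pose=(-5,-7,S); sL=60/17, sR=60/101; mL=-4050/1717, mR=-5040/1717; mL+mR=-90/17 → advance -1; mR−mL=-990/1717 → turn -1·90°
n=2: pose=(-5,-6,W); sL=3/5, sR=15/34; mL=-63/85, mR=-27/170; mL+mR=-9/10 → advance -1; mR−mL=99/170 → turn +1·90°
n=3: pose=(-4,-6,S); sL=20/3, sR=20/27; mL=-110/27, mR=-160/27; mL+mR=-10 → advance -1; mR−mL=-50/27 → turn -1·90°
n=4: pose=(-4,-5,W); sL=30/41, sR=6/13; mL=-441/533, mR=-144/533; mL+mR=-45/41 → advance -1; mR−mL=297/533 → turn +1·90°
n=5: pose=(-3,-5,S); sL=12, sR=12/13; mL=-90/13, mR=-144/13; mL+mR=-18 → advance -1; mR−mL=-54/13 → turn -1·90°
n=6: pose=(-3,-4,W); sL=15/17, sR=15/32; mL=-495/544, mR=-225/544; mL+mR=-45/34 → advance -1; mR−mL=135/272 → turn +1·90°
n=7: pose=(-2,-4,S); sL=12, sR=60/53; mL=-378/53, mR=-576/53; mL+mR=-18 → advance -1; mR−mL=-198/53 → turn -1·90°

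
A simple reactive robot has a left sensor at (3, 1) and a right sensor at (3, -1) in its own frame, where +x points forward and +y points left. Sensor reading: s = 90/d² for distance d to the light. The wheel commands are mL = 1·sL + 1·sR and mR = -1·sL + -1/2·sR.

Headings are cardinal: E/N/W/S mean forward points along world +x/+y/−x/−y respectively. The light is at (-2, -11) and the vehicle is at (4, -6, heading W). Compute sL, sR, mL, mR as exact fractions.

left sensor world pos  = (1, -7); dL² = 25
right sensor world pos = (1, -5); dR² = 45
sL = 90/25 = 18/5
sR = 90/45 = 2
mL = 1·sL + 1·sR = 28/5
mR = -1·sL + -1/2·sR = -23/5

18/5 2 28/5 -23/5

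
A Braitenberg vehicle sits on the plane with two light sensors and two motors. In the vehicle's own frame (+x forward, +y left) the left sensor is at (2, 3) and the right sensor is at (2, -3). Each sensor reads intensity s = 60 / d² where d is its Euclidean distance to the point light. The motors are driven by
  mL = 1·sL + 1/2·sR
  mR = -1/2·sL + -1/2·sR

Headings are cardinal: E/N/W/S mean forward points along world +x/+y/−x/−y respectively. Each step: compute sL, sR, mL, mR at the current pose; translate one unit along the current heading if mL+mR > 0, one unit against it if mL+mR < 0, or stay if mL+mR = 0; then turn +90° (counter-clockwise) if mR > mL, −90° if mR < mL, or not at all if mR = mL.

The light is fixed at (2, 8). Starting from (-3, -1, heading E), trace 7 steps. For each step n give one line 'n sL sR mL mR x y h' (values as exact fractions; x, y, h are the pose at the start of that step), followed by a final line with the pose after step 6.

n=0: pose=(-3,-1,E); sL=4/3, sR=20/51; mL=26/17, mR=-44/51; mL+mR=2/3 → advance +1; mR−mL=-122/51 → turn -1·90°
n=1: pose=(-2,-1,S); sL=30/61, sR=6/17; mL=693/1037, mR=-438/1037; mL+mR=15/61 → advance +1; mR−mL=-1131/1037 → turn -1·90°
n=2: pose=(-2,-2,W); sL=12/41, sR=12/17; mL=450/697, mR=-348/697; mL+mR=6/41 → advance +1; mR−mL=-798/697 → turn -1·90°
n=3: pose=(-3,-2,N); sL=15/32, sR=15/17; mL=495/544, mR=-735/1088; mL+mR=15/64 → advance +1; mR−mL=-1725/1088 → turn -1·90°
n=4: pose=(-3,-1,E); sL=4/3, sR=20/51; mL=26/17, mR=-44/51; mL+mR=2/3 → advance +1; mR−mL=-122/51 → turn -1·90°
n=5: pose=(-2,-1,S); sL=30/61, sR=6/17; mL=693/1037, mR=-438/1037; mL+mR=15/61 → advance +1; mR−mL=-1131/1037 → turn -1·90°
n=6: pose=(-2,-2,W); sL=12/41, sR=12/17; mL=450/697, mR=-348/697; mL+mR=6/41 → advance +1; mR−mL=-798/697 → turn -1·90°

0 4/3 20/51 26/17 -44/51 -3 -1 E
1 30/61 6/17 693/1037 -438/1037 -2 -1 S
2 12/41 12/17 450/697 -348/697 -2 -2 W
3 15/32 15/17 495/544 -735/1088 -3 -2 N
4 4/3 20/51 26/17 -44/51 -3 -1 E
5 30/61 6/17 693/1037 -438/1037 -2 -1 S
6 12/41 12/17 450/697 -348/697 -2 -2 W
final -3 -2 N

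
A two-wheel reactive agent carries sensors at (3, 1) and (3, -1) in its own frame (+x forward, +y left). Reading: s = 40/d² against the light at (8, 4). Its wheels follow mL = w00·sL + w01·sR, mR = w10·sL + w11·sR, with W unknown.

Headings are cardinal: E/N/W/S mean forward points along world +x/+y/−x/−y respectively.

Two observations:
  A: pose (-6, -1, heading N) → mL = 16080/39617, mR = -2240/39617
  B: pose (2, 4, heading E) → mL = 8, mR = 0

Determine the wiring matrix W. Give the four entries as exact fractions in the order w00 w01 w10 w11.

obs A: pose=(-6,-1,N) → sL=40/229, sR=40/173, mL=16080/39617, mR=-2240/39617
obs B: pose=(2,4,E) → sL=4, sR=4, mL=8, mR=0
sensor matrix S = [[40/229, 40/173], [4, 4]]; det S = -8960/39617
solve [mL_A; mL_B] = S·[w00; w01] and [mR_A; mR_B] = S·[w10; w11]:
  w00 = 1, w01 = 1, w10 = 1, w11 = -1

1 1 1 -1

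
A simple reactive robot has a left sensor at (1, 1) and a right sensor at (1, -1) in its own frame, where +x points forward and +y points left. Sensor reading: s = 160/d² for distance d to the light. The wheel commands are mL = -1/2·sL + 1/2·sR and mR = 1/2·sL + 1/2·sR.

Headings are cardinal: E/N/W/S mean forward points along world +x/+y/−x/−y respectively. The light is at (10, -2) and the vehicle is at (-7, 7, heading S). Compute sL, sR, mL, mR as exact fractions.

left sensor world pos  = (-6, 6); dL² = 320
right sensor world pos = (-8, 6); dR² = 388
sL = 160/320 = 1/2
sR = 160/388 = 40/97
mL = -1/2·sL + 1/2·sR = -17/388
mR = 1/2·sL + 1/2·sR = 177/388

1/2 40/97 -17/388 177/388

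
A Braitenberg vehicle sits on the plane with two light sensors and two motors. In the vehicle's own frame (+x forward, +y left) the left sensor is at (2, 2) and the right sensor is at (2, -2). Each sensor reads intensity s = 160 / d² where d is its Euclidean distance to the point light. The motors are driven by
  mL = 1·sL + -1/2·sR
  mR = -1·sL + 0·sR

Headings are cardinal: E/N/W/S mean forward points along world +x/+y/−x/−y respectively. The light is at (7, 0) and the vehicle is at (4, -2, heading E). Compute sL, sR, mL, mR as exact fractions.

160 160/17 2640/17 -160

left sensor world pos  = (6, 0); dL² = 1
right sensor world pos = (6, -4); dR² = 17
sL = 160/1 = 160
sR = 160/17 = 160/17
mL = 1·sL + -1/2·sR = 2640/17
mR = -1·sL + 0·sR = -160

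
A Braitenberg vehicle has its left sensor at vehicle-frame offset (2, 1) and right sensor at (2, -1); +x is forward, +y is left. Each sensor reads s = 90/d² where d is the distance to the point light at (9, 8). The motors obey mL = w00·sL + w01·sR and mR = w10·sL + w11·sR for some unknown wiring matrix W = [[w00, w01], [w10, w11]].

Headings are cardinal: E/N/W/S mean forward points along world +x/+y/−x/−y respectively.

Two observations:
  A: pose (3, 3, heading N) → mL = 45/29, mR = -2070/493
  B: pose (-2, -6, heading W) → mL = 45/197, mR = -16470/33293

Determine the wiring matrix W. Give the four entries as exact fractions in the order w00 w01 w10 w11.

1 0 -1 -1

obs A: pose=(3,3,N) → sL=45/29, sR=45/17, mL=45/29, mR=-2070/493
obs B: pose=(-2,-6,W) → sL=45/197, sR=45/169, mL=45/197, mR=-16470/33293
sensor matrix S = [[45/29, 45/17], [45/197, 45/169]]; det S = -3142800/16413449
solve [mL_A; mL_B] = S·[w00; w01] and [mR_A; mR_B] = S·[w10; w11]:
  w00 = 1, w01 = 0, w10 = -1, w11 = -1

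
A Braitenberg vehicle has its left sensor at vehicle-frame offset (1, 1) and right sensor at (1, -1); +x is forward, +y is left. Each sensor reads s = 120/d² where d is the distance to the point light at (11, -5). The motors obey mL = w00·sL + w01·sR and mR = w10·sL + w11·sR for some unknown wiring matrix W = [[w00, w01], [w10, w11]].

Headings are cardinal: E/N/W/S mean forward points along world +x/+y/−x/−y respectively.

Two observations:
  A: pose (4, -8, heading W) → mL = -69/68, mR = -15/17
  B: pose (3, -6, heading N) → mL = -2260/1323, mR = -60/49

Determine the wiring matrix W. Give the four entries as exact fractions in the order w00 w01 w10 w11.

1/2 -1 0 -1/2

obs A: pose=(4,-8,W) → sL=3/2, sR=30/17, mL=-69/68, mR=-15/17
obs B: pose=(3,-6,N) → sL=40/27, sR=120/49, mL=-2260/1323, mR=-60/49
sensor matrix S = [[3/2, 30/17], [40/27, 120/49]]; det S = 7940/7497
solve [mL_A; mL_B] = S·[w00; w01] and [mR_A; mR_B] = S·[w10; w11]:
  w00 = 1/2, w01 = -1, w10 = 0, w11 = -1/2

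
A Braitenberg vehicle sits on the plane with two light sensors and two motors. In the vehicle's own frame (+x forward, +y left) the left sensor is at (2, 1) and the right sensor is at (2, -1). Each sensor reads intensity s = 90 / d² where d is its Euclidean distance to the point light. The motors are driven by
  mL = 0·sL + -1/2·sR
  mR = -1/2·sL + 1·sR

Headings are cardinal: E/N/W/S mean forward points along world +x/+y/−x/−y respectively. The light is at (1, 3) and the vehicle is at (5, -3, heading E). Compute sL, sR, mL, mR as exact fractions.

90/61 18/17 -9/17 333/1037

left sensor world pos  = (7, -2); dL² = 61
right sensor world pos = (7, -4); dR² = 85
sL = 90/61 = 90/61
sR = 90/85 = 18/17
mL = 0·sL + -1/2·sR = -9/17
mR = -1/2·sL + 1·sR = 333/1037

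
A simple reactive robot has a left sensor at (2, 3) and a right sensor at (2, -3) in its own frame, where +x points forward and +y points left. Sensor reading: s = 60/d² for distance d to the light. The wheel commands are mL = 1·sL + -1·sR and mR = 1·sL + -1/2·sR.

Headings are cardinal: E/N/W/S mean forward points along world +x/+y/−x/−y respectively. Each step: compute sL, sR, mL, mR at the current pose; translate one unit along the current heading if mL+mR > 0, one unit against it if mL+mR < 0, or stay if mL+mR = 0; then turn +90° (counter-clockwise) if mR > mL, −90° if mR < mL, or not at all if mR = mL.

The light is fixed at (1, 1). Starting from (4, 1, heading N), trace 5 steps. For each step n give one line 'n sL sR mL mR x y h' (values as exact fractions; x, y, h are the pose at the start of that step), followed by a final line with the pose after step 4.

0 15 3/2 27/2 57/4 4 1 N
1 12 60/17 144/17 174/17 4 2 W
2 30/13 30 -360/13 -165/13 3 2 S
3 60/41 60/17 -1440/697 -210/697 3 3 E
4 3 15/8 9/8 33/16 2 3 N
final 2 4 W

n=0: pose=(4,1,N); sL=15, sR=3/2; mL=27/2, mR=57/4; mL+mR=111/4 → advance +1; mR−mL=3/4 → turn +1·90°
n=1: pose=(4,2,W); sL=12, sR=60/17; mL=144/17, mR=174/17; mL+mR=318/17 → advance +1; mR−mL=30/17 → turn +1·90°
n=2: pose=(3,2,S); sL=30/13, sR=30; mL=-360/13, mR=-165/13; mL+mR=-525/13 → advance -1; mR−mL=15 → turn +1·90°
n=3: pose=(3,3,E); sL=60/41, sR=60/17; mL=-1440/697, mR=-210/697; mL+mR=-1650/697 → advance -1; mR−mL=30/17 → turn +1·90°
n=4: pose=(2,3,N); sL=3, sR=15/8; mL=9/8, mR=33/16; mL+mR=51/16 → advance +1; mR−mL=15/16 → turn +1·90°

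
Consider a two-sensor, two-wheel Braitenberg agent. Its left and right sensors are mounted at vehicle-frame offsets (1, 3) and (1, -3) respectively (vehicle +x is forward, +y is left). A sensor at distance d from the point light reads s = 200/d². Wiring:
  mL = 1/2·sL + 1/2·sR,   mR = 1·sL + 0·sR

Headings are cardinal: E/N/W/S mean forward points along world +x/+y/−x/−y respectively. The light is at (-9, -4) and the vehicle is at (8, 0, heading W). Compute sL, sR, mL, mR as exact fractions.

200/257 40/61 11240/15677 200/257

left sensor world pos  = (7, -3); dL² = 257
right sensor world pos = (7, 3); dR² = 305
sL = 200/257 = 200/257
sR = 200/305 = 40/61
mL = 1/2·sL + 1/2·sR = 11240/15677
mR = 1·sL + 0·sR = 200/257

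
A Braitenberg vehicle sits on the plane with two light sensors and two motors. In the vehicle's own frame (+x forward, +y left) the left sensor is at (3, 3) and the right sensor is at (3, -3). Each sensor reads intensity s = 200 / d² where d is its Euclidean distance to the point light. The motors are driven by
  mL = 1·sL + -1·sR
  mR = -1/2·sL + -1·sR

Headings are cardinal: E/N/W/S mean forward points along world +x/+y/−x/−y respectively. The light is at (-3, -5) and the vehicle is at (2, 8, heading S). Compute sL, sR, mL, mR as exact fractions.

50/41 25/13 -375/533 -1350/533

left sensor world pos  = (5, 5); dL² = 164
right sensor world pos = (-1, 5); dR² = 104
sL = 200/164 = 50/41
sR = 200/104 = 25/13
mL = 1·sL + -1·sR = -375/533
mR = -1/2·sL + -1·sR = -1350/533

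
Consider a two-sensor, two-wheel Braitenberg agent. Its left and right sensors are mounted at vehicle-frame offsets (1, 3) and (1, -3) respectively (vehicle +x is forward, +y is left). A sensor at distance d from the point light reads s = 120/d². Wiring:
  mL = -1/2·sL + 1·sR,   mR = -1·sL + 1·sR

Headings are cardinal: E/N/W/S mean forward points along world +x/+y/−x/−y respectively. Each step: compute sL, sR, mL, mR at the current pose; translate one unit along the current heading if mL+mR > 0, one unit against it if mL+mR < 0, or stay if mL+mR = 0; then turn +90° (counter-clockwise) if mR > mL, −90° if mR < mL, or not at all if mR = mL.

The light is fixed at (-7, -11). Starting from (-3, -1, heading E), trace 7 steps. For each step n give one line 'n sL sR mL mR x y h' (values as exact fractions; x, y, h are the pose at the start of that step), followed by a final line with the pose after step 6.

n=0: pose=(-3,-1,E); sL=60/97, sR=60/37; mL=4710/3589, mR=3600/3589; mL+mR=8310/3589 → advance +1; mR−mL=-30/97 → turn -1·90°
n=1: pose=(-2,-1,S); sL=24/29, sR=24/17; mL=492/493, mR=288/493; mL+mR=780/493 → advance +1; mR−mL=-12/29 → turn -1·90°
n=2: pose=(-2,-2,W); sL=30/13, sR=3/4; mL=-21/52, mR=-81/52; mL+mR=-51/26 → advance -1; mR−mL=-15/13 → turn -1·90°
n=3: pose=(-1,-2,N); sL=120/109, sR=120/181; mL=2220/19729, mR=-8640/19729; mL+mR=-6420/19729 → advance -1; mR−mL=-60/109 → turn -1·90°
n=4: pose=(-1,-3,E); sL=12/17, sR=60/37; mL=798/629, mR=576/629; mL+mR=1374/629 → advance +1; mR−mL=-6/17 → turn -1·90°
n=5: pose=(0,-3,S); sL=120/149, sR=24/13; mL=2796/1937, mR=2016/1937; mL+mR=4812/1937 → advance +1; mR−mL=-60/149 → turn -1·90°
n=6: pose=(0,-4,W); sL=30/13, sR=15/17; mL=-60/221, mR=-315/221; mL+mR=-375/221 → advance -1; mR−mL=-15/13 → turn -1·90°

0 60/97 60/37 4710/3589 3600/3589 -3 -1 E
1 24/29 24/17 492/493 288/493 -2 -1 S
2 30/13 3/4 -21/52 -81/52 -2 -2 W
3 120/109 120/181 2220/19729 -8640/19729 -1 -2 N
4 12/17 60/37 798/629 576/629 -1 -3 E
5 120/149 24/13 2796/1937 2016/1937 0 -3 S
6 30/13 15/17 -60/221 -315/221 0 -4 W
final 1 -4 N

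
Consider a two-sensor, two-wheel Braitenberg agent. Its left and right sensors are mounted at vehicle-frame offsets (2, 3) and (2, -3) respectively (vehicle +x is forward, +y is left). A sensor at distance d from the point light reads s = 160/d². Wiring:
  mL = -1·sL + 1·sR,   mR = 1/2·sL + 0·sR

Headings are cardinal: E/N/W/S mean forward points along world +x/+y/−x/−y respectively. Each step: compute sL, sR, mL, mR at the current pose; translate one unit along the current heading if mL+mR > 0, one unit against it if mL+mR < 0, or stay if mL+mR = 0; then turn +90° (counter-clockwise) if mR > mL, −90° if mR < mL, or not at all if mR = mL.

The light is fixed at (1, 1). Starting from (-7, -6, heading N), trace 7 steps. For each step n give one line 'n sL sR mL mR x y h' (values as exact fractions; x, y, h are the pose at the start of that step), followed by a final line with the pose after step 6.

0 80/73 16/5 768/365 40/73 -7 -6 N
1 32/9 160/117 -256/117 16/9 -7 -5 E
2 1 40/13 27/13 1/2 -8 -5 N
3 160/53 160/113 -9600/5989 80/53 -8 -4 E
4 80/89 80/29 4800/2581 40/89 -9 -4 N
5 32/13 160/113 -1536/1469 16/13 -9 -3 E
6 40/37 4 108/37 20/37 -8 -3 N
final -8 -2 E

n=0: pose=(-7,-6,N); sL=80/73, sR=16/5; mL=768/365, mR=40/73; mL+mR=968/365 → advance +1; mR−mL=-568/365 → turn -1·90°
n=1: pose=(-7,-5,E); sL=32/9, sR=160/117; mL=-256/117, mR=16/9; mL+mR=-16/39 → advance -1; mR−mL=464/117 → turn +1·90°
n=2: pose=(-8,-5,N); sL=1, sR=40/13; mL=27/13, mR=1/2; mL+mR=67/26 → advance +1; mR−mL=-41/26 → turn -1·90°
n=3: pose=(-8,-4,E); sL=160/53, sR=160/113; mL=-9600/5989, mR=80/53; mL+mR=-560/5989 → advance -1; mR−mL=18640/5989 → turn +1·90°
n=4: pose=(-9,-4,N); sL=80/89, sR=80/29; mL=4800/2581, mR=40/89; mL+mR=5960/2581 → advance +1; mR−mL=-3640/2581 → turn -1·90°
n=5: pose=(-9,-3,E); sL=32/13, sR=160/113; mL=-1536/1469, mR=16/13; mL+mR=272/1469 → advance +1; mR−mL=3344/1469 → turn +1·90°
n=6: pose=(-8,-3,N); sL=40/37, sR=4; mL=108/37, mR=20/37; mL+mR=128/37 → advance +1; mR−mL=-88/37 → turn -1·90°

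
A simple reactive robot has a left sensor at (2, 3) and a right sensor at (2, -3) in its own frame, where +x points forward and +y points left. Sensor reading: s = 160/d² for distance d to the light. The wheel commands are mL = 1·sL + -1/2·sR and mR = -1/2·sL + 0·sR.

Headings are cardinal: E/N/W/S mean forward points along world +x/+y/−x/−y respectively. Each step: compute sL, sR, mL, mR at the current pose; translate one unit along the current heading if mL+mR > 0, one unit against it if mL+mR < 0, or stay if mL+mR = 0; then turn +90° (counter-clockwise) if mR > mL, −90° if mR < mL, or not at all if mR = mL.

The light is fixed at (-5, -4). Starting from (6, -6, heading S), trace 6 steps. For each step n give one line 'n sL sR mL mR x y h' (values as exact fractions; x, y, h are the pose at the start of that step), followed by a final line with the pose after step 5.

n=0: pose=(6,-6,S); sL=40/53, sR=2; mL=-13/53, mR=-20/53; mL+mR=-33/53 → advance -1; mR−mL=-7/53 → turn -1·90°
n=1: pose=(6,-5,W); sL=160/97, sR=32/17; mL=1168/1649, mR=-80/97; mL+mR=-192/1649 → advance -1; mR−mL=-2528/1649 → turn -1·90°
n=2: pose=(7,-5,N); sL=80/41, sR=80/113; mL=7400/4633, mR=-40/41; mL+mR=2880/4633 → advance +1; mR−mL=-11920/4633 → turn -1·90°
n=3: pose=(7,-4,E); sL=32/41, sR=32/41; mL=16/41, mR=-16/41; mL+mR=0 → advance +0; mR−mL=-32/41 → turn -1·90°
n=4: pose=(7,-4,S); sL=160/229, sR=32/17; mL=-944/3893, mR=-80/229; mL+mR=-2304/3893 → advance -1; mR−mL=-416/3893 → turn -1·90°
n=5: pose=(7,-3,W); sL=20/13, sR=40/29; mL=320/377, mR=-10/13; mL+mR=30/377 → advance +1; mR−mL=-610/377 → turn -1·90°

0 40/53 2 -13/53 -20/53 6 -6 S
1 160/97 32/17 1168/1649 -80/97 6 -5 W
2 80/41 80/113 7400/4633 -40/41 7 -5 N
3 32/41 32/41 16/41 -16/41 7 -4 E
4 160/229 32/17 -944/3893 -80/229 7 -4 S
5 20/13 40/29 320/377 -10/13 7 -3 W
final 6 -3 N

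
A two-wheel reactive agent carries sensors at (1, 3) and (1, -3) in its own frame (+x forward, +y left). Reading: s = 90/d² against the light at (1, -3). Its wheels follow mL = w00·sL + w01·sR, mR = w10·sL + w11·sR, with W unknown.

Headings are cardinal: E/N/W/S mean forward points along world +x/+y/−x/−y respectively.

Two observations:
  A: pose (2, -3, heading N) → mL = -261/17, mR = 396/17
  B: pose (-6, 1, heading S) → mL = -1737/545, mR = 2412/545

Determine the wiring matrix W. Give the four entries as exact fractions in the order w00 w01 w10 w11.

-1 1/2 1 1

obs A: pose=(2,-3,N) → sL=18, sR=90/17, mL=-261/17, mR=396/17
obs B: pose=(-6,1,S) → sL=18/5, sR=90/109, mL=-1737/545, mR=2412/545
sensor matrix S = [[18, 90/17], [18/5, 90/109]]; det S = -7776/1853
solve [mL_A; mL_B] = S·[w00; w01] and [mR_A; mR_B] = S·[w10; w11]:
  w00 = -1, w01 = 1/2, w10 = 1, w11 = 1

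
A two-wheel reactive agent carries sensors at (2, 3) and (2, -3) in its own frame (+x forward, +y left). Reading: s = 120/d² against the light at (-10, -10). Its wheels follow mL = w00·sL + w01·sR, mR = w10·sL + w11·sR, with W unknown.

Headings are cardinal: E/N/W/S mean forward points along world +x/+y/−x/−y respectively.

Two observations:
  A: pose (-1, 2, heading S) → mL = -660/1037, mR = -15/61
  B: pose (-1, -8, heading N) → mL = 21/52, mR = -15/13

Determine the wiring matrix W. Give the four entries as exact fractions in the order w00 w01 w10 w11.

1/2 -1 -1/2 0

obs A: pose=(-1,2,S) → sL=30/61, sR=15/17, mL=-660/1037, mR=-15/61
obs B: pose=(-1,-8,N) → sL=30/13, sR=3/4, mL=21/52, mR=-15/13
sensor matrix S = [[30/61, 15/17], [30/13, 3/4]]; det S = -44955/26962
solve [mL_A; mL_B] = S·[w00; w01] and [mR_A; mR_B] = S·[w10; w11]:
  w00 = 1/2, w01 = -1, w10 = -1/2, w11 = 0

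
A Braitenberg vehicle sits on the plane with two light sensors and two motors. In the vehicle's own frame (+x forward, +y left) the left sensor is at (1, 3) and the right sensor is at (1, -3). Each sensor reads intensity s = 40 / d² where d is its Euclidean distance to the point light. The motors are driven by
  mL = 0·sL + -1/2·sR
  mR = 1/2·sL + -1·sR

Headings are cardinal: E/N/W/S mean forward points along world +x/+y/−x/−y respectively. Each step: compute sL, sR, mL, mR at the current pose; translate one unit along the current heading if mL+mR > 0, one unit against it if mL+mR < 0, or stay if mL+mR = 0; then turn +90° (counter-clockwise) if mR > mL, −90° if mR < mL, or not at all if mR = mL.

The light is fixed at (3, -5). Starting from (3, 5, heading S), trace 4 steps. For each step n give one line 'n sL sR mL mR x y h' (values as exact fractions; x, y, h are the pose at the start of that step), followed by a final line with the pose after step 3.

0 4/9 4/9 -2/9 -2/9 3 5 S
1 40/109 40/109 -20/109 -20/109 3 6 S
2 4/13 4/13 -2/13 -2/13 3 7 S
3 40/153 40/153 -20/153 -20/153 3 8 S
final 3 9 S

n=0: pose=(3,5,S); sL=4/9, sR=4/9; mL=-2/9, mR=-2/9; mL+mR=-4/9 → advance -1; mR−mL=0 → turn +0·90°
n=1: pose=(3,6,S); sL=40/109, sR=40/109; mL=-20/109, mR=-20/109; mL+mR=-40/109 → advance -1; mR−mL=0 → turn +0·90°
n=2: pose=(3,7,S); sL=4/13, sR=4/13; mL=-2/13, mR=-2/13; mL+mR=-4/13 → advance -1; mR−mL=0 → turn +0·90°
n=3: pose=(3,8,S); sL=40/153, sR=40/153; mL=-20/153, mR=-20/153; mL+mR=-40/153 → advance -1; mR−mL=0 → turn +0·90°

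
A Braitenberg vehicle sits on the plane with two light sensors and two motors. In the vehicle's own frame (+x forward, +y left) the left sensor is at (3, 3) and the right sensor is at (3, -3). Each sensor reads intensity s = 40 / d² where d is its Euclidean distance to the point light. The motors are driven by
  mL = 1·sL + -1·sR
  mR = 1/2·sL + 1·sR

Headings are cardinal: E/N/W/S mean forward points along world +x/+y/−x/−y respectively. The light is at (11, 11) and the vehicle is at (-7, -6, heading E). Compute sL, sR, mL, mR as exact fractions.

40/421 8/125 1632/52625 5868/52625

left sensor world pos  = (-4, -3); dL² = 421
right sensor world pos = (-4, -9); dR² = 625
sL = 40/421 = 40/421
sR = 40/625 = 8/125
mL = 1·sL + -1·sR = 1632/52625
mR = 1/2·sL + 1·sR = 5868/52625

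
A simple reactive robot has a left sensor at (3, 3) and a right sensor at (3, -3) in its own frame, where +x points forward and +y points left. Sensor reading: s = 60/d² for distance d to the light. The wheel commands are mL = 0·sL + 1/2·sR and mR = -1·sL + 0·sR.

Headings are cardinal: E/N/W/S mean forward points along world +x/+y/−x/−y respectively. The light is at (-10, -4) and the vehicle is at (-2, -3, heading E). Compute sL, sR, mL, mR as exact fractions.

left sensor world pos  = (1, 0); dL² = 137
right sensor world pos = (1, -6); dR² = 125
sL = 60/137 = 60/137
sR = 60/125 = 12/25
mL = 0·sL + 1/2·sR = 6/25
mR = -1·sL + 0·sR = -60/137

60/137 12/25 6/25 -60/137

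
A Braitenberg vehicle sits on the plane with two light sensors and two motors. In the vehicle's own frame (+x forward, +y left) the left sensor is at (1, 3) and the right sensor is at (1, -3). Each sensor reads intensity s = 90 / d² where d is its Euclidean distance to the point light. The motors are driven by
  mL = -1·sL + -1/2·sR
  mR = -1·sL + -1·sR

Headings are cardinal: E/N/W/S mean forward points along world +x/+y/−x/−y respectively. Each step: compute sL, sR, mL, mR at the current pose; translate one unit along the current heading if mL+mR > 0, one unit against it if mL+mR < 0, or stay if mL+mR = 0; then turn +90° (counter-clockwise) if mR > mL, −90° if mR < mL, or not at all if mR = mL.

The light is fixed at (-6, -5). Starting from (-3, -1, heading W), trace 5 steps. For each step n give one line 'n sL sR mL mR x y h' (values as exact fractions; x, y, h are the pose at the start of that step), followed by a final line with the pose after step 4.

n=0: pose=(-3,-1,W); sL=18, sR=90/53; mL=-999/53, mR=-1044/53; mL+mR=-2043/53 → advance -1; mR−mL=-45/53 → turn -1·90°
n=1: pose=(-2,-1,N); sL=45/13, sR=45/37; mL=-3915/962, mR=-2250/481; mL+mR=-8415/962 → advance -1; mR−mL=-45/74 → turn -1·90°
n=2: pose=(-2,-2,E); sL=90/61, sR=18/5; mL=-999/305, mR=-1548/305; mL+mR=-2547/305 → advance -1; mR−mL=-9/5 → turn -1·90°
n=3: pose=(-3,-2,S); sL=9/4, sR=45/2; mL=-27/2, mR=-99/4; mL+mR=-153/4 → advance -1; mR−mL=-45/4 → turn -1·90°
n=4: pose=(-3,-1,W); sL=18, sR=90/53; mL=-999/53, mR=-1044/53; mL+mR=-2043/53 → advance -1; mR−mL=-45/53 → turn -1·90°

0 18 90/53 -999/53 -1044/53 -3 -1 W
1 45/13 45/37 -3915/962 -2250/481 -2 -1 N
2 90/61 18/5 -999/305 -1548/305 -2 -2 E
3 9/4 45/2 -27/2 -99/4 -3 -2 S
4 18 90/53 -999/53 -1044/53 -3 -1 W
final -2 -1 N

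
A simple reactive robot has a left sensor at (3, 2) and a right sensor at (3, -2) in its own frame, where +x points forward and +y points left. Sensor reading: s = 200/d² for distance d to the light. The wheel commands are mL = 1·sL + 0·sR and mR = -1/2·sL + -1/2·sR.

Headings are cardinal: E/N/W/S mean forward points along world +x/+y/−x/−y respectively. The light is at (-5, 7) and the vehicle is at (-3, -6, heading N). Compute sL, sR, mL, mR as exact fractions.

left sensor world pos  = (-5, -3); dL² = 100
right sensor world pos = (-1, -3); dR² = 116
sL = 200/100 = 2
sR = 200/116 = 50/29
mL = 1·sL + 0·sR = 2
mR = -1/2·sL + -1/2·sR = -54/29

2 50/29 2 -54/29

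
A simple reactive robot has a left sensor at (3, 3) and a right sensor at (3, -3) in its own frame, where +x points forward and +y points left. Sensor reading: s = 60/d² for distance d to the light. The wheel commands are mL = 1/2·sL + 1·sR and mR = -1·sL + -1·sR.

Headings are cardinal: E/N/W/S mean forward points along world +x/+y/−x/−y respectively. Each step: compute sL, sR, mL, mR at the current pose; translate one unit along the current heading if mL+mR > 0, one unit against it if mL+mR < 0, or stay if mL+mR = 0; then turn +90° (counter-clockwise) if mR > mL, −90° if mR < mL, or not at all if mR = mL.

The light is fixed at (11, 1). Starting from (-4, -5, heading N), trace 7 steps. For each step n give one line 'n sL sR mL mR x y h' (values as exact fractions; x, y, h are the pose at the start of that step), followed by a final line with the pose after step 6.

0 20/111 20/51 910/1887 -360/629 -4 -5 N
1 3/8 15/61 423/976 -303/488 -4 -6 E
2 60/269 60/461 29970/124009 -43800/124009 -5 -6 S
3 30/221 6/37 1881/8177 -2436/8177 -5 -5 W
4 20/111 20/51 910/1887 -360/629 -4 -5 N
5 3/8 15/61 423/976 -303/488 -4 -6 E
6 60/269 60/461 29970/124009 -43800/124009 -5 -6 S
final -5 -5 W

n=0: pose=(-4,-5,N); sL=20/111, sR=20/51; mL=910/1887, mR=-360/629; mL+mR=-10/111 → advance -1; mR−mL=-1990/1887 → turn -1·90°
n=1: pose=(-4,-6,E); sL=3/8, sR=15/61; mL=423/976, mR=-303/488; mL+mR=-3/16 → advance -1; mR−mL=-1029/976 → turn -1·90°
n=2: pose=(-5,-6,S); sL=60/269, sR=60/461; mL=29970/124009, mR=-43800/124009; mL+mR=-30/269 → advance -1; mR−mL=-73770/124009 → turn -1·90°
n=3: pose=(-5,-5,W); sL=30/221, sR=6/37; mL=1881/8177, mR=-2436/8177; mL+mR=-15/221 → advance -1; mR−mL=-4317/8177 → turn -1·90°
n=4: pose=(-4,-5,N); sL=20/111, sR=20/51; mL=910/1887, mR=-360/629; mL+mR=-10/111 → advance -1; mR−mL=-1990/1887 → turn -1·90°
n=5: pose=(-4,-6,E); sL=3/8, sR=15/61; mL=423/976, mR=-303/488; mL+mR=-3/16 → advance -1; mR−mL=-1029/976 → turn -1·90°
n=6: pose=(-5,-6,S); sL=60/269, sR=60/461; mL=29970/124009, mR=-43800/124009; mL+mR=-30/269 → advance -1; mR−mL=-73770/124009 → turn -1·90°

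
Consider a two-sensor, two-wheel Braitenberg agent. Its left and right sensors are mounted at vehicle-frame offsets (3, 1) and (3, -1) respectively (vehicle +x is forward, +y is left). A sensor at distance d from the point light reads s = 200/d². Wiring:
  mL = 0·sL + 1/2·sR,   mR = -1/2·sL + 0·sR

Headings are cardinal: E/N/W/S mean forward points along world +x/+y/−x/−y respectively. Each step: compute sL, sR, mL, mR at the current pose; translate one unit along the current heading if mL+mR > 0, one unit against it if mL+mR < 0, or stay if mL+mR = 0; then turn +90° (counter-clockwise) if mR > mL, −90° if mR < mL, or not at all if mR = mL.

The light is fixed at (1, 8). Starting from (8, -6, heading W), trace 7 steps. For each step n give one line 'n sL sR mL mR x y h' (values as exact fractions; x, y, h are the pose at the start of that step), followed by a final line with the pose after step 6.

0 200/241 40/37 20/37 -100/241 8 -6 W
1 100/73 20/17 10/17 -50/73 7 -6 N
2 200/277 200/337 100/337 -100/277 7 -7 E
3 5/9 10/17 5/17 -5/18 6 -7 S
4 200/293 200/229 100/229 -100/293 6 -8 W
5 100/89 100/97 50/97 -50/89 5 -8 N
6 40/61 200/373 100/373 -20/61 5 -9 E
final 4 -9 S

n=0: pose=(8,-6,W); sL=200/241, sR=40/37; mL=20/37, mR=-100/241; mL+mR=1120/8917 → advance +1; mR−mL=-8520/8917 → turn -1·90°
n=1: pose=(7,-6,N); sL=100/73, sR=20/17; mL=10/17, mR=-50/73; mL+mR=-120/1241 → advance -1; mR−mL=-1580/1241 → turn -1·90°
n=2: pose=(7,-7,E); sL=200/277, sR=200/337; mL=100/337, mR=-100/277; mL+mR=-6000/93349 → advance -1; mR−mL=-61400/93349 → turn -1·90°
n=3: pose=(6,-7,S); sL=5/9, sR=10/17; mL=5/17, mR=-5/18; mL+mR=5/306 → advance +1; mR−mL=-175/306 → turn -1·90°
n=4: pose=(6,-8,W); sL=200/293, sR=200/229; mL=100/229, mR=-100/293; mL+mR=6400/67097 → advance +1; mR−mL=-52200/67097 → turn -1·90°
n=5: pose=(5,-8,N); sL=100/89, sR=100/97; mL=50/97, mR=-50/89; mL+mR=-400/8633 → advance -1; mR−mL=-9300/8633 → turn -1·90°
n=6: pose=(5,-9,E); sL=40/61, sR=200/373; mL=100/373, mR=-20/61; mL+mR=-1360/22753 → advance -1; mR−mL=-13560/22753 → turn -1·90°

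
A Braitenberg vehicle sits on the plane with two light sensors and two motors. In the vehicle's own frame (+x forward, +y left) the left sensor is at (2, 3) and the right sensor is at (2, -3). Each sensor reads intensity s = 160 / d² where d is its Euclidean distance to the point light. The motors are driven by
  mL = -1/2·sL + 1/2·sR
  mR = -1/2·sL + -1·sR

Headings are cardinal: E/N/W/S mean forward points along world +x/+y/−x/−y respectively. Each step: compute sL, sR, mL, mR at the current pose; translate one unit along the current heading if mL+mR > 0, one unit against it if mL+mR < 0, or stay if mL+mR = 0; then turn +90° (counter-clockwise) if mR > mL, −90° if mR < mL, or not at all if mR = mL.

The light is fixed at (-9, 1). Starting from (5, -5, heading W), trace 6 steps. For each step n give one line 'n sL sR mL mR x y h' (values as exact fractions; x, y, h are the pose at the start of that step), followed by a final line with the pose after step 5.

0 32/45 160/153 128/765 -1072/765 5 -5 W
1 1 8/17 -9/34 -33/34 6 -5 N
2 32/61 160/389 -1344/23729 -15984/23729 6 -6 E
3 16/37 80/101 672/3737 -3768/3737 5 -6 S
4 32/45 160/153 128/765 -1072/765 5 -5 W
5 1 8/17 -9/34 -33/34 6 -5 N
final 6 -6 E

n=0: pose=(5,-5,W); sL=32/45, sR=160/153; mL=128/765, mR=-1072/765; mL+mR=-944/765 → advance -1; mR−mL=-80/51 → turn -1·90°
n=1: pose=(6,-5,N); sL=1, sR=8/17; mL=-9/34, mR=-33/34; mL+mR=-21/17 → advance -1; mR−mL=-12/17 → turn -1·90°
n=2: pose=(6,-6,E); sL=32/61, sR=160/389; mL=-1344/23729, mR=-15984/23729; mL+mR=-17328/23729 → advance -1; mR−mL=-240/389 → turn -1·90°
n=3: pose=(5,-6,S); sL=16/37, sR=80/101; mL=672/3737, mR=-3768/3737; mL+mR=-3096/3737 → advance -1; mR−mL=-120/101 → turn -1·90°
n=4: pose=(5,-5,W); sL=32/45, sR=160/153; mL=128/765, mR=-1072/765; mL+mR=-944/765 → advance -1; mR−mL=-80/51 → turn -1·90°
n=5: pose=(6,-5,N); sL=1, sR=8/17; mL=-9/34, mR=-33/34; mL+mR=-21/17 → advance -1; mR−mL=-12/17 → turn -1·90°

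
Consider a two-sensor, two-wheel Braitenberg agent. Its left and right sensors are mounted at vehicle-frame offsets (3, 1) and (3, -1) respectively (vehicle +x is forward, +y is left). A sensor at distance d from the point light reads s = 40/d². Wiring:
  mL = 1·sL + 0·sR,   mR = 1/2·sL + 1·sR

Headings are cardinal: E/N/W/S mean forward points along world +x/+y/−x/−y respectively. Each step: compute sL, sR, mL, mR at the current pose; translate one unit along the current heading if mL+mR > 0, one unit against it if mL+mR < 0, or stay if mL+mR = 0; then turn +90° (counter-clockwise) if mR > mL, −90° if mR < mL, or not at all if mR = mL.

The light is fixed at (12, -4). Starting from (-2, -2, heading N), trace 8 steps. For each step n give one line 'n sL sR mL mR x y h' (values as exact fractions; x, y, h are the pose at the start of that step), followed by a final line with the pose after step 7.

0 4/25 20/97 4/25 694/2425 -2 -2 N
1 40/293 8/61 40/293 3564/17873 -2 -1 W
2 10/49 5/32 10/49 405/1568 -3 -1 S
3 40/153 8/29 40/153 1804/4437 -3 -2 E
4 4/25 20/97 4/25 694/2425 -2 -2 N
5 40/293 8/61 40/293 3564/17873 -2 -1 W
6 10/49 5/32 10/49 405/1568 -3 -1 S
7 40/153 8/29 40/153 1804/4437 -3 -2 E
final -2 -2 N

n=0: pose=(-2,-2,N); sL=4/25, sR=20/97; mL=4/25, mR=694/2425; mL+mR=1082/2425 → advance +1; mR−mL=306/2425 → turn +1·90°
n=1: pose=(-2,-1,W); sL=40/293, sR=8/61; mL=40/293, mR=3564/17873; mL+mR=6004/17873 → advance +1; mR−mL=1124/17873 → turn +1·90°
n=2: pose=(-3,-1,S); sL=10/49, sR=5/32; mL=10/49, mR=405/1568; mL+mR=725/1568 → advance +1; mR−mL=85/1568 → turn +1·90°
n=3: pose=(-3,-2,E); sL=40/153, sR=8/29; mL=40/153, mR=1804/4437; mL+mR=988/1479 → advance +1; mR−mL=644/4437 → turn +1·90°
n=4: pose=(-2,-2,N); sL=4/25, sR=20/97; mL=4/25, mR=694/2425; mL+mR=1082/2425 → advance +1; mR−mL=306/2425 → turn +1·90°
n=5: pose=(-2,-1,W); sL=40/293, sR=8/61; mL=40/293, mR=3564/17873; mL+mR=6004/17873 → advance +1; mR−mL=1124/17873 → turn +1·90°
n=6: pose=(-3,-1,S); sL=10/49, sR=5/32; mL=10/49, mR=405/1568; mL+mR=725/1568 → advance +1; mR−mL=85/1568 → turn +1·90°
n=7: pose=(-3,-2,E); sL=40/153, sR=8/29; mL=40/153, mR=1804/4437; mL+mR=988/1479 → advance +1; mR−mL=644/4437 → turn +1·90°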